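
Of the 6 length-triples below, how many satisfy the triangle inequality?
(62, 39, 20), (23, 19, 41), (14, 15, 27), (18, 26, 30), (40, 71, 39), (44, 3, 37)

4

(20,39,62): 20+39 ≤ 62 → not valid
(19,23,41): 19+23 > 41 → valid
(14,15,27): 14+15 > 27 → valid
(18,26,30): 18+26 > 30 → valid
(39,40,71): 39+40 > 71 → valid
(3,37,44): 3+37 ≤ 44 → not valid
4 of the 6 triples form a triangle.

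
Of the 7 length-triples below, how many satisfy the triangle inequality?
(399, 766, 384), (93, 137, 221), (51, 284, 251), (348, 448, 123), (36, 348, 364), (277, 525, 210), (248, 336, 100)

6

(384,399,766): 384+399 > 766 → valid
(93,137,221): 93+137 > 221 → valid
(51,251,284): 51+251 > 284 → valid
(123,348,448): 123+348 > 448 → valid
(36,348,364): 36+348 > 364 → valid
(210,277,525): 210+277 ≤ 525 → not valid
(100,248,336): 100+248 > 336 → valid
6 of the 7 triples form a triangle.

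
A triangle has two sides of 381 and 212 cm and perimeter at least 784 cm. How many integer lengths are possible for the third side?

Triangle inequality: 169 < x < 593. Perimeter ≥ 784 gives x ≥ 784 − 381 − 212 = 191.
So 191 ≤ x < 593; integers 191 through 592: 402 values.

402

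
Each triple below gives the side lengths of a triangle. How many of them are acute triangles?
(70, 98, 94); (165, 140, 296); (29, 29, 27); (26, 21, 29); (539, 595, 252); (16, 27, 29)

4

(70,98,94): 70²+94² = 13736 > 9604 = 98² → acute
(165,140,296): 140²+165² = 46825 < 87616 = 296² → obtuse
(29,29,27): 27²+29² = 1570 > 841 = 29² → acute
(26,21,29): 21²+26² = 1117 > 841 = 29² → acute
(539,595,252): 252²+539² = 354025 = 595² → right
(16,27,29): 16²+27² = 985 > 841 = 29² → acute
4 of the 6 are acute.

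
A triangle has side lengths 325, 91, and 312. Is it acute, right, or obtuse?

Compare the square of the longest side to the sum of squares of the other two: 91² + 312² = 105625 = 325².

right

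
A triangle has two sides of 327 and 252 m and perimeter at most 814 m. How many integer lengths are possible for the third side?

160

Triangle inequality: 75 < x < 579. Perimeter ≤ 814 gives x ≤ 814 − 327 − 252 = 235.
So 75 < x ≤ 235; integers 76 through 235: 160 values.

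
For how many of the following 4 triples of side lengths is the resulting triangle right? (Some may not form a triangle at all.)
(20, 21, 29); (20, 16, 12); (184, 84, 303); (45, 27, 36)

3

(20,21,29): 20²+21² = 841 = 29² → right
(20,16,12): 12²+16² = 400 = 20² → right
(184,84,303): 84+184 ≤ 303, not a triangle
(45,27,36): 27²+36² = 2025 = 45² → right
3 of the 4 are right.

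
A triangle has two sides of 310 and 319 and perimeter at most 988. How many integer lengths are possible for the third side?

350

Triangle inequality: 9 < x < 629. Perimeter ≤ 988 gives x ≤ 988 − 310 − 319 = 359.
So 9 < x ≤ 359; integers 10 through 359: 350 values.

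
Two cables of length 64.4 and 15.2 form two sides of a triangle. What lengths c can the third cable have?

49.2 < c < 79.6

By the triangle inequality, c must be less than 64.4 + 15.2 = 79.6 and greater than |64.4 − 15.2| = 49.2.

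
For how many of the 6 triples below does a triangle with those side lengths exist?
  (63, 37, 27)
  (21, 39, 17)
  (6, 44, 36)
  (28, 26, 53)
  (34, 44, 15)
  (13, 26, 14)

(27,37,63): 27+37 > 63 → valid
(17,21,39): 17+21 ≤ 39 → not valid
(6,36,44): 6+36 ≤ 44 → not valid
(26,28,53): 26+28 > 53 → valid
(15,34,44): 15+34 > 44 → valid
(13,14,26): 13+14 > 26 → valid
4 of the 6 triples form a triangle.

4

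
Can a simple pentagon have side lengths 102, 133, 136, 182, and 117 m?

Yes

A pentagon exists iff every side is shorter than the sum of the others — equivalently, the longest side is less than the sum of the rest.
Longest side 182 < 488 (sum of the remaining 4), so yes.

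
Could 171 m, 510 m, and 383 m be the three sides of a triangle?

Yes

The longest side is 510, and the other two sum to 554.
Since 554 > 510, the triangle inequality holds.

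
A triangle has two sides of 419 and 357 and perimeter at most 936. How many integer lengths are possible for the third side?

Triangle inequality: 62 < x < 776. Perimeter ≤ 936 gives x ≤ 936 − 419 − 357 = 160.
So 62 < x ≤ 160; integers 63 through 160: 98 values.

98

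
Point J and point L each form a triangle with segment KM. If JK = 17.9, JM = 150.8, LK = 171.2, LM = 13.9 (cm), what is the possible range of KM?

From triangle JKM: |17.9 − 150.8| < KM < 17.9 + 150.8, i.e. 132.9 < KM < 168.7.
From triangle LKM: 157.3 < KM < 185.1.
Both must hold, so KM lies in the intersection.

157.3 < KM < 168.7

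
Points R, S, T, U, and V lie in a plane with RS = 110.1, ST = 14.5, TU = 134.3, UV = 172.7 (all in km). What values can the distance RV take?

0 ≤ RV ≤ 431.6 km

The maximum is all hops collinear in one direction: 110.1 + 14.5 + 134.3 + 172.7 = 431.6.
The longest hop is 172.7; the others sum to 258.9. Since 172.7 ≤ 258.9, the path can fold back on itself completely, so the minimum distance is 0.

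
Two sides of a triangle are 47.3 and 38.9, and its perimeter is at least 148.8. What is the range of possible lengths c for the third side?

62.6 ≤ c < 86.2

Triangle inequality alone gives 8.4 < c < 86.2.
The perimeter condition gives c ≥ 148.8 − 47.3 − 38.9 = 62.6.
Intersecting the two: 62.6 ≤ c < 86.2.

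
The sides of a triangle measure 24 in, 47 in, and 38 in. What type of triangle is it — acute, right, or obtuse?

Compare the square of the longest side to the sum of squares of the other two: 24² + 38² = 2020 < 2209 = 47².

obtuse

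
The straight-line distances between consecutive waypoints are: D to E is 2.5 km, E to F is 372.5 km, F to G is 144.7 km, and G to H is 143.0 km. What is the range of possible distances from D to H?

The maximum is all hops collinear in one direction: 2.5 + 372.5 + 144.7 + 143.0 = 662.7.
The longest hop is 372.5; the others sum to 290.2. Folding the others back against it leaves at least 372.5 − 290.2 = 82.3.

82.3 ≤ DH ≤ 662.7 km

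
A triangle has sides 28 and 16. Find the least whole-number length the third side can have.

13

The third side must be strictly greater than |28 − 16| = 12.
The smallest integer above 12 is 13.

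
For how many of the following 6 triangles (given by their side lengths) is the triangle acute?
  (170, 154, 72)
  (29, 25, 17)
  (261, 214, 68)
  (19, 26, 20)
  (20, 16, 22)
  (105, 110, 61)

(170,154,72): 72²+154² = 28900 = 170² → right
(29,25,17): 17²+25² = 914 > 841 = 29² → acute
(261,214,68): 68²+214² = 50420 < 68121 = 261² → obtuse
(19,26,20): 19²+20² = 761 > 676 = 26² → acute
(20,16,22): 16²+20² = 656 > 484 = 22² → acute
(105,110,61): 61²+105² = 14746 > 12100 = 110² → acute
4 of the 6 are acute.

4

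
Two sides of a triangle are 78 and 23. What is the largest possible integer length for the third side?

100

The third side must be strictly less than 78 + 23 = 101.
The largest integer below 101 is 100.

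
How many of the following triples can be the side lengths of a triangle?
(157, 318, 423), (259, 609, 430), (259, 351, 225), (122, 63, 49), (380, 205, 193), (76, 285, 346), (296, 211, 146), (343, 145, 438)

(157,318,423): 157+318 > 423 → valid
(259,430,609): 259+430 > 609 → valid
(225,259,351): 225+259 > 351 → valid
(49,63,122): 49+63 ≤ 122 → not valid
(193,205,380): 193+205 > 380 → valid
(76,285,346): 76+285 > 346 → valid
(146,211,296): 146+211 > 296 → valid
(145,343,438): 145+343 > 438 → valid
7 of the 8 triples form a triangle.

7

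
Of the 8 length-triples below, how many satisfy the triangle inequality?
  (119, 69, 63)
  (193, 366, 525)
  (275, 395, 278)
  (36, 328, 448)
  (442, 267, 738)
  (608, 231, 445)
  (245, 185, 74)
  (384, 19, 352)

(63,69,119): 63+69 > 119 → valid
(193,366,525): 193+366 > 525 → valid
(275,278,395): 275+278 > 395 → valid
(36,328,448): 36+328 ≤ 448 → not valid
(267,442,738): 267+442 ≤ 738 → not valid
(231,445,608): 231+445 > 608 → valid
(74,185,245): 74+185 > 245 → valid
(19,352,384): 19+352 ≤ 384 → not valid
5 of the 8 triples form a triangle.

5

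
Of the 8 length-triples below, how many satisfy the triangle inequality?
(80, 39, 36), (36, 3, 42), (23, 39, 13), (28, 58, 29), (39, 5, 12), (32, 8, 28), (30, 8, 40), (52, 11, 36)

1

(36,39,80): 36+39 ≤ 80 → not valid
(3,36,42): 3+36 ≤ 42 → not valid
(13,23,39): 13+23 ≤ 39 → not valid
(28,29,58): 28+29 ≤ 58 → not valid
(5,12,39): 5+12 ≤ 39 → not valid
(8,28,32): 8+28 > 32 → valid
(8,30,40): 8+30 ≤ 40 → not valid
(11,36,52): 11+36 ≤ 52 → not valid
1 of the 8 triples forms a triangle.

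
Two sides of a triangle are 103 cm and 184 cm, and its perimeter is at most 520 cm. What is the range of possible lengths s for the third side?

Triangle inequality alone gives 81 < s < 287.
The perimeter condition gives s ≤ 520 − 103 − 184 = 233.
Intersecting the two: 81 < s ≤ 233.

81 < s ≤ 233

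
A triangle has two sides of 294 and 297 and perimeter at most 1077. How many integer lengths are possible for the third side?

483

Triangle inequality: 3 < x < 591. Perimeter ≤ 1077 gives x ≤ 1077 − 294 − 297 = 486.
So 3 < x ≤ 486; integers 4 through 486: 483 values.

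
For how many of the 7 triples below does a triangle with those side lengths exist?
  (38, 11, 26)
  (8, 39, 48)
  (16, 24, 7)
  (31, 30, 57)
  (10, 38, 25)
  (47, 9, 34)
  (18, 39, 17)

(11,26,38): 11+26 ≤ 38 → not valid
(8,39,48): 8+39 ≤ 48 → not valid
(7,16,24): 7+16 ≤ 24 → not valid
(30,31,57): 30+31 > 57 → valid
(10,25,38): 10+25 ≤ 38 → not valid
(9,34,47): 9+34 ≤ 47 → not valid
(17,18,39): 17+18 ≤ 39 → not valid
1 of the 7 triples forms a triangle.

1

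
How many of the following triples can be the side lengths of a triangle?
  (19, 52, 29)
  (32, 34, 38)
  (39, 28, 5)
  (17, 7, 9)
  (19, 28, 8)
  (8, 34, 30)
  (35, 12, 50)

(19,29,52): 19+29 ≤ 52 → not valid
(32,34,38): 32+34 > 38 → valid
(5,28,39): 5+28 ≤ 39 → not valid
(7,9,17): 7+9 ≤ 17 → not valid
(8,19,28): 8+19 ≤ 28 → not valid
(8,30,34): 8+30 > 34 → valid
(12,35,50): 12+35 ≤ 50 → not valid
2 of the 7 triples form a triangle.

2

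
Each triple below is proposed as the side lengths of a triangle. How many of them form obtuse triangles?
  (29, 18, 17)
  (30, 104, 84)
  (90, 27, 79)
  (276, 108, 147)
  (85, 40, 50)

(29,18,17): 17²+18² = 613 < 841 = 29² → obtuse
(30,104,84): 30²+84² = 7956 < 10816 = 104² → obtuse
(90,27,79): 27²+79² = 6970 < 8100 = 90² → obtuse
(276,108,147): 108+147 ≤ 276, not a triangle
(85,40,50): 40²+50² = 4100 < 7225 = 85² → obtuse
4 of the 5 are obtuse.

4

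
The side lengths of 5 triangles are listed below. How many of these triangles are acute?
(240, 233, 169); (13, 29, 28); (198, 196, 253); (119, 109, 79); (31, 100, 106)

4

(240,233,169): 169²+233² = 82850 > 57600 = 240² → acute
(13,29,28): 13²+28² = 953 > 841 = 29² → acute
(198,196,253): 196²+198² = 77620 > 64009 = 253² → acute
(119,109,79): 79²+109² = 18122 > 14161 = 119² → acute
(31,100,106): 31²+100² = 10961 < 11236 = 106² → obtuse
4 of the 5 are acute.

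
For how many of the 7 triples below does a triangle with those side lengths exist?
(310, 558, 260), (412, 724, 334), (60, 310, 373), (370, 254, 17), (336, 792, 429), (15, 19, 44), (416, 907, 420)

(260,310,558): 260+310 > 558 → valid
(334,412,724): 334+412 > 724 → valid
(60,310,373): 60+310 ≤ 373 → not valid
(17,254,370): 17+254 ≤ 370 → not valid
(336,429,792): 336+429 ≤ 792 → not valid
(15,19,44): 15+19 ≤ 44 → not valid
(416,420,907): 416+420 ≤ 907 → not valid
2 of the 7 triples form a triangle.

2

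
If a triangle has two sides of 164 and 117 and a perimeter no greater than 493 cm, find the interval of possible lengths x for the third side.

47 < x ≤ 212

Triangle inequality alone gives 47 < x < 281.
The perimeter condition gives x ≤ 493 − 164 − 117 = 212.
Intersecting the two: 47 < x ≤ 212.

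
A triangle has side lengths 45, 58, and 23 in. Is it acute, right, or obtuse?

obtuse

Compare the square of the longest side to the sum of squares of the other two: 23² + 45² = 2554 < 3364 = 58².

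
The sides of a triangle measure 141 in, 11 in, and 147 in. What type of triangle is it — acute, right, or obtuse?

Compare the square of the longest side to the sum of squares of the other two: 11² + 141² = 20002 < 21609 = 147².

obtuse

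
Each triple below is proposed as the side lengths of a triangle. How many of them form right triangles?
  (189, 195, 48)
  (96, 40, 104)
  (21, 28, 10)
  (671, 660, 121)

3

(189,195,48): 48²+189² = 38025 = 195² → right
(96,40,104): 40²+96² = 10816 = 104² → right
(21,28,10): 10²+21² = 541 < 784 = 28² → obtuse
(671,660,121): 121²+660² = 450241 = 671² → right
3 of the 4 are right.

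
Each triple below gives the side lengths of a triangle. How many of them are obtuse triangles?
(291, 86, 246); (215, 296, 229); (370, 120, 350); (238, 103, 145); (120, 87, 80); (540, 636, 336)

3

(291,86,246): 86²+246² = 67912 < 84681 = 291² → obtuse
(215,296,229): 215²+229² = 98666 > 87616 = 296² → acute
(370,120,350): 120²+350² = 136900 = 370² → right
(238,103,145): 103²+145² = 31634 < 56644 = 238² → obtuse
(120,87,80): 80²+87² = 13969 < 14400 = 120² → obtuse
(540,636,336): 336²+540² = 404496 = 636² → right
3 of the 6 are obtuse.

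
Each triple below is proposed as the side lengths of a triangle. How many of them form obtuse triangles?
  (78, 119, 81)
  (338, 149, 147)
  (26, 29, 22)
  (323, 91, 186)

1

(78,119,81): 78²+81² = 12645 < 14161 = 119² → obtuse
(338,149,147): 147+149 ≤ 338, not a triangle
(26,29,22): 22²+26² = 1160 > 841 = 29² → acute
(323,91,186): 91+186 ≤ 323, not a triangle
1 of the 4 is obtuse.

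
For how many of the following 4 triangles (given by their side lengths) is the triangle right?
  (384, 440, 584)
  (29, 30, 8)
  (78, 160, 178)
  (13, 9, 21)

(384,440,584): 384²+440² = 341056 = 584² → right
(29,30,8): 8²+29² = 905 > 900 = 30² → acute
(78,160,178): 78²+160² = 31684 = 178² → right
(13,9,21): 9²+13² = 250 < 441 = 21² → obtuse
2 of the 4 are right.

2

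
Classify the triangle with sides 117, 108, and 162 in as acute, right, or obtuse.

Compare the square of the longest side to the sum of squares of the other two: 108² + 117² = 25353 < 26244 = 162².

obtuse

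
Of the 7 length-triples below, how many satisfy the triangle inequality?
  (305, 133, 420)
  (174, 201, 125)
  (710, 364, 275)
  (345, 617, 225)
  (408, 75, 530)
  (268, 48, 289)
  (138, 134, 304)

(133,305,420): 133+305 > 420 → valid
(125,174,201): 125+174 > 201 → valid
(275,364,710): 275+364 ≤ 710 → not valid
(225,345,617): 225+345 ≤ 617 → not valid
(75,408,530): 75+408 ≤ 530 → not valid
(48,268,289): 48+268 > 289 → valid
(134,138,304): 134+138 ≤ 304 → not valid
3 of the 7 triples form a triangle.

3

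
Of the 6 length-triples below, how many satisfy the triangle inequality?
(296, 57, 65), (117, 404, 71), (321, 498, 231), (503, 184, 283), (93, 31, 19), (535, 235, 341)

(57,65,296): 57+65 ≤ 296 → not valid
(71,117,404): 71+117 ≤ 404 → not valid
(231,321,498): 231+321 > 498 → valid
(184,283,503): 184+283 ≤ 503 → not valid
(19,31,93): 19+31 ≤ 93 → not valid
(235,341,535): 235+341 > 535 → valid
2 of the 6 triples form a triangle.

2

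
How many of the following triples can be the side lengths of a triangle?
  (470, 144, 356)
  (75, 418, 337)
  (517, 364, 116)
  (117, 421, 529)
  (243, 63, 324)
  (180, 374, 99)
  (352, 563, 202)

2

(144,356,470): 144+356 > 470 → valid
(75,337,418): 75+337 ≤ 418 → not valid
(116,364,517): 116+364 ≤ 517 → not valid
(117,421,529): 117+421 > 529 → valid
(63,243,324): 63+243 ≤ 324 → not valid
(99,180,374): 99+180 ≤ 374 → not valid
(202,352,563): 202+352 ≤ 563 → not valid
2 of the 7 triples form a triangle.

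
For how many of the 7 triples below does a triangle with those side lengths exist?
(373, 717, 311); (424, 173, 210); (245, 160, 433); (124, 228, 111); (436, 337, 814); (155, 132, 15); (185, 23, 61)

1

(311,373,717): 311+373 ≤ 717 → not valid
(173,210,424): 173+210 ≤ 424 → not valid
(160,245,433): 160+245 ≤ 433 → not valid
(111,124,228): 111+124 > 228 → valid
(337,436,814): 337+436 ≤ 814 → not valid
(15,132,155): 15+132 ≤ 155 → not valid
(23,61,185): 23+61 ≤ 185 → not valid
1 of the 7 triples forms a triangle.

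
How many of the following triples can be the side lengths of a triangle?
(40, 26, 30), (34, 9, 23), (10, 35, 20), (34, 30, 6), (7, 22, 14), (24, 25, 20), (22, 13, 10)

4

(26,30,40): 26+30 > 40 → valid
(9,23,34): 9+23 ≤ 34 → not valid
(10,20,35): 10+20 ≤ 35 → not valid
(6,30,34): 6+30 > 34 → valid
(7,14,22): 7+14 ≤ 22 → not valid
(20,24,25): 20+24 > 25 → valid
(10,13,22): 10+13 > 22 → valid
4 of the 7 triples form a triangle.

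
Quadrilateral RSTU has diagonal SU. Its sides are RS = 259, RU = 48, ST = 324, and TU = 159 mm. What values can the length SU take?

211 < SU < 307

From triangle RSU: |259 − 48| < SU < 259 + 48, i.e. 211 < SU < 307.
From triangle TSU: 165 < SU < 483.
Both must hold, so SU lies in the intersection.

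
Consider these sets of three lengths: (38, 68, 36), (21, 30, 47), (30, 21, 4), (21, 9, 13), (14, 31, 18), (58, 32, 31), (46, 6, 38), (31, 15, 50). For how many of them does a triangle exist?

5

(36,38,68): 36+38 > 68 → valid
(21,30,47): 21+30 > 47 → valid
(4,21,30): 4+21 ≤ 30 → not valid
(9,13,21): 9+13 > 21 → valid
(14,18,31): 14+18 > 31 → valid
(31,32,58): 31+32 > 58 → valid
(6,38,46): 6+38 ≤ 46 → not valid
(15,31,50): 15+31 ≤ 50 → not valid
5 of the 8 triples form a triangle.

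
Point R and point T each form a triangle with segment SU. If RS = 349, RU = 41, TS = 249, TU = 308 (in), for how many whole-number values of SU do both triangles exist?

From triangle RSU: 308 < SU < 390.
From triangle TSU: 59 < SU < 557.
Intersection: 308 < SU < 390, so integers 309 through 389: 81 values.

81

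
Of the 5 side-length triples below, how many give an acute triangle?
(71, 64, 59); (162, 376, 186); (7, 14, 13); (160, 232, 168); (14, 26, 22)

3

(71,64,59): 59²+64² = 7577 > 5041 = 71² → acute
(162,376,186): 162+186 ≤ 376, not a triangle
(7,14,13): 7²+13² = 218 > 196 = 14² → acute
(160,232,168): 160²+168² = 53824 = 232² → right
(14,26,22): 14²+22² = 680 > 676 = 26² → acute
3 of the 5 are acute.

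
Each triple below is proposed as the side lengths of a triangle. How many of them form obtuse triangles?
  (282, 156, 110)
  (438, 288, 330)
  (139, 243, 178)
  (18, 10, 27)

2

(282,156,110): 110+156 ≤ 282, not a triangle
(438,288,330): 288²+330² = 191844 = 438² → right
(139,243,178): 139²+178² = 51005 < 59049 = 243² → obtuse
(18,10,27): 10²+18² = 424 < 729 = 27² → obtuse
2 of the 4 are obtuse.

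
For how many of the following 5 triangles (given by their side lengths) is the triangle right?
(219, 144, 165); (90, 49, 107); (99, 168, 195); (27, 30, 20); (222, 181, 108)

2

(219,144,165): 144²+165² = 47961 = 219² → right
(90,49,107): 49²+90² = 10501 < 11449 = 107² → obtuse
(99,168,195): 99²+168² = 38025 = 195² → right
(27,30,20): 20²+27² = 1129 > 900 = 30² → acute
(222,181,108): 108²+181² = 44425 < 49284 = 222² → obtuse
2 of the 5 are right.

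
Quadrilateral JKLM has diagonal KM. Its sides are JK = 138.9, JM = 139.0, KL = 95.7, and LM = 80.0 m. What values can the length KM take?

15.7 < KM < 175.7

From triangle JKM: |138.9 − 139.0| < KM < 138.9 + 139.0, i.e. 0.1 < KM < 277.9.
From triangle LKM: 15.7 < KM < 175.7.
Both must hold, so KM lies in the intersection.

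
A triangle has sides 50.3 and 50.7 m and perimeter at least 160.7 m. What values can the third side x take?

59.7 ≤ x < 101.0

Triangle inequality alone gives 0.4 < x < 101.0.
The perimeter condition gives x ≥ 160.7 − 50.3 − 50.7 = 59.7.
Intersecting the two: 59.7 ≤ x < 101.0.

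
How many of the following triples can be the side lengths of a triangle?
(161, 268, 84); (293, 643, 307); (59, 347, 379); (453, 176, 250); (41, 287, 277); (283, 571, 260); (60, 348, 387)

(84,161,268): 84+161 ≤ 268 → not valid
(293,307,643): 293+307 ≤ 643 → not valid
(59,347,379): 59+347 > 379 → valid
(176,250,453): 176+250 ≤ 453 → not valid
(41,277,287): 41+277 > 287 → valid
(260,283,571): 260+283 ≤ 571 → not valid
(60,348,387): 60+348 > 387 → valid
3 of the 7 triples form a triangle.

3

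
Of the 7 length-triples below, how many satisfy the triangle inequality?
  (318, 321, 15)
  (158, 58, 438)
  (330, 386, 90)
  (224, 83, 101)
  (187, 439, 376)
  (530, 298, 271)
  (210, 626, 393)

(15,318,321): 15+318 > 321 → valid
(58,158,438): 58+158 ≤ 438 → not valid
(90,330,386): 90+330 > 386 → valid
(83,101,224): 83+101 ≤ 224 → not valid
(187,376,439): 187+376 > 439 → valid
(271,298,530): 271+298 > 530 → valid
(210,393,626): 210+393 ≤ 626 → not valid
4 of the 7 triples form a triangle.

4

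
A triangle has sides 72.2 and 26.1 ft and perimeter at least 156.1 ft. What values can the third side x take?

57.8 ≤ x < 98.3 ft

Triangle inequality alone gives 46.1 < x < 98.3.
The perimeter condition gives x ≥ 156.1 − 72.2 − 26.1 = 57.8.
Intersecting the two: 57.8 ≤ x < 98.3.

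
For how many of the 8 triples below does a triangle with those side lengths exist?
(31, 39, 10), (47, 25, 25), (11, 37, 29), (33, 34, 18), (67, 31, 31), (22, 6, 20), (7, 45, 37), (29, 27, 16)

(10,31,39): 10+31 > 39 → valid
(25,25,47): 25+25 > 47 → valid
(11,29,37): 11+29 > 37 → valid
(18,33,34): 18+33 > 34 → valid
(31,31,67): 31+31 ≤ 67 → not valid
(6,20,22): 6+20 > 22 → valid
(7,37,45): 7+37 ≤ 45 → not valid
(16,27,29): 16+27 > 29 → valid
6 of the 8 triples form a triangle.

6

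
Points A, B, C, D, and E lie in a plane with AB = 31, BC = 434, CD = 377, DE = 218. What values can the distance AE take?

0 ≤ AE ≤ 1060

The maximum is all hops collinear in one direction: 31 + 434 + 377 + 218 = 1060.
The longest hop is 434; the others sum to 626. Since 434 ≤ 626, the path can fold back on itself completely, so the minimum distance is 0.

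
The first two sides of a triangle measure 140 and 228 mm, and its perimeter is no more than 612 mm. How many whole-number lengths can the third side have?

156

Triangle inequality: 88 < x < 368. Perimeter ≤ 612 gives x ≤ 612 − 140 − 228 = 244.
So 88 < x ≤ 244; integers 89 through 244: 156 values.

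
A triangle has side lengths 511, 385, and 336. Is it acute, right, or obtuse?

right

Compare the square of the longest side to the sum of squares of the other two: 336² + 385² = 261121 = 511².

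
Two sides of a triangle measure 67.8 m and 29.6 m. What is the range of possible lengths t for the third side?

By the triangle inequality, t must be less than 67.8 + 29.6 = 97.4 and greater than |67.8 − 29.6| = 38.2.

38.2 < t < 97.4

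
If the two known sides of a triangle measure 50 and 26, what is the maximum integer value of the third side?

The third side must be strictly less than 50 + 26 = 76.
The largest integer below 76 is 75.

75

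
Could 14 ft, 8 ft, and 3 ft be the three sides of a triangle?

No

The longest side is 14, but the other two sum to only 11.
11 < 14, so the triangle inequality fails.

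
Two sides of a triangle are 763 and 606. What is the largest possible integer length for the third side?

1368

The third side must be strictly less than 763 + 606 = 1369.
The largest integer below 1369 is 1368.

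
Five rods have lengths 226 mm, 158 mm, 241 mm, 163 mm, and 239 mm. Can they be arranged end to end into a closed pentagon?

A pentagon exists iff every side is shorter than the sum of the others — equivalently, the longest side is less than the sum of the rest.
Longest side 241 < 786 (sum of the remaining 4), so yes.

Yes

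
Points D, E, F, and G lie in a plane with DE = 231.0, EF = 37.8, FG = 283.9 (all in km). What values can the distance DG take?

15.1 ≤ DG ≤ 552.7 km

The maximum is all hops collinear in one direction: 231.0 + 37.8 + 283.9 = 552.7.
The longest hop is 283.9; the others sum to 268.8. Folding the others back against it leaves at least 283.9 − 268.8 = 15.1.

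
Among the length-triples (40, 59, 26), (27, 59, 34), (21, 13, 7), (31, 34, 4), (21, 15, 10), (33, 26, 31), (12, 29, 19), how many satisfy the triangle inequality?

(26,40,59): 26+40 > 59 → valid
(27,34,59): 27+34 > 59 → valid
(7,13,21): 7+13 ≤ 21 → not valid
(4,31,34): 4+31 > 34 → valid
(10,15,21): 10+15 > 21 → valid
(26,31,33): 26+31 > 33 → valid
(12,19,29): 12+19 > 29 → valid
6 of the 7 triples form a triangle.

6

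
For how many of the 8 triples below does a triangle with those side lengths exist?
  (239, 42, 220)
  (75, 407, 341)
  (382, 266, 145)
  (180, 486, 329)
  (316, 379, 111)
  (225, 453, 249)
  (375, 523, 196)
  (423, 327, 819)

(42,220,239): 42+220 > 239 → valid
(75,341,407): 75+341 > 407 → valid
(145,266,382): 145+266 > 382 → valid
(180,329,486): 180+329 > 486 → valid
(111,316,379): 111+316 > 379 → valid
(225,249,453): 225+249 > 453 → valid
(196,375,523): 196+375 > 523 → valid
(327,423,819): 327+423 ≤ 819 → not valid
7 of the 8 triples form a triangle.

7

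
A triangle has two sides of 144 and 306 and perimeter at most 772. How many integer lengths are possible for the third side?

160

Triangle inequality: 162 < x < 450. Perimeter ≤ 772 gives x ≤ 772 − 144 − 306 = 322.
So 162 < x ≤ 322; integers 163 through 322: 160 values.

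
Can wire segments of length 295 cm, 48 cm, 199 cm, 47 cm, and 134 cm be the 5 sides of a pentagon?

A pentagon exists iff every side is shorter than the sum of the others — equivalently, the longest side is less than the sum of the rest.
Longest side 295 < 428 (sum of the remaining 4), so yes.

Yes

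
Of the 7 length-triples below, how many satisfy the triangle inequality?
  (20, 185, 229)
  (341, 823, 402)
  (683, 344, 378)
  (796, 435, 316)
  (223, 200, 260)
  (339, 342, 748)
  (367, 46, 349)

(20,185,229): 20+185 ≤ 229 → not valid
(341,402,823): 341+402 ≤ 823 → not valid
(344,378,683): 344+378 > 683 → valid
(316,435,796): 316+435 ≤ 796 → not valid
(200,223,260): 200+223 > 260 → valid
(339,342,748): 339+342 ≤ 748 → not valid
(46,349,367): 46+349 > 367 → valid
3 of the 7 triples form a triangle.

3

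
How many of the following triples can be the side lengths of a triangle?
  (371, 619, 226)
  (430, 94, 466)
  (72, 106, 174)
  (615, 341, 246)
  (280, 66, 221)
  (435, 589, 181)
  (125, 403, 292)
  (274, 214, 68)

6

(226,371,619): 226+371 ≤ 619 → not valid
(94,430,466): 94+430 > 466 → valid
(72,106,174): 72+106 > 174 → valid
(246,341,615): 246+341 ≤ 615 → not valid
(66,221,280): 66+221 > 280 → valid
(181,435,589): 181+435 > 589 → valid
(125,292,403): 125+292 > 403 → valid
(68,214,274): 68+214 > 274 → valid
6 of the 8 triples form a triangle.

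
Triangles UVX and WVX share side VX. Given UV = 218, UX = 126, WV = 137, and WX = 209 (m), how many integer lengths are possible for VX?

251

From triangle UVX: 92 < VX < 344.
From triangle WVX: 72 < VX < 346.
Intersection: 92 < VX < 344, so integers 93 through 343: 251 values.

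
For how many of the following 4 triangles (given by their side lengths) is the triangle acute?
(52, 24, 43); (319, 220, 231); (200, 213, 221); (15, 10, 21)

1

(52,24,43): 24²+43² = 2425 < 2704 = 52² → obtuse
(319,220,231): 220²+231² = 101761 = 319² → right
(200,213,221): 200²+213² = 85369 > 48841 = 221² → acute
(15,10,21): 10²+15² = 325 < 441 = 21² → obtuse
1 of the 4 is acute.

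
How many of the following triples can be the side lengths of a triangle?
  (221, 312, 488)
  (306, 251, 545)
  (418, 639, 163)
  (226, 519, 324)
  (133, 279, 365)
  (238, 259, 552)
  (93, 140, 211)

5

(221,312,488): 221+312 > 488 → valid
(251,306,545): 251+306 > 545 → valid
(163,418,639): 163+418 ≤ 639 → not valid
(226,324,519): 226+324 > 519 → valid
(133,279,365): 133+279 > 365 → valid
(238,259,552): 238+259 ≤ 552 → not valid
(93,140,211): 93+140 > 211 → valid
5 of the 7 triples form a triangle.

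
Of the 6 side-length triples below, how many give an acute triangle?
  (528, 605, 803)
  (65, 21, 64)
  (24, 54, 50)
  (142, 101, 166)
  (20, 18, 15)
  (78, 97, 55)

4

(528,605,803): 528²+605² = 644809 = 803² → right
(65,21,64): 21²+64² = 4537 > 4225 = 65² → acute
(24,54,50): 24²+50² = 3076 > 2916 = 54² → acute
(142,101,166): 101²+142² = 30365 > 27556 = 166² → acute
(20,18,15): 15²+18² = 549 > 400 = 20² → acute
(78,97,55): 55²+78² = 9109 < 9409 = 97² → obtuse
4 of the 6 are acute.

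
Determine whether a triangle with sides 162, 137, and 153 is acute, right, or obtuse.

Compare the square of the longest side to the sum of squares of the other two: 137² + 153² = 42178 > 26244 = 162².

acute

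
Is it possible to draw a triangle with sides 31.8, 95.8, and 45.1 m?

No

The longest side is 95.8, but the other two sum to only 76.9.
76.9 < 95.8, so the triangle inequality fails.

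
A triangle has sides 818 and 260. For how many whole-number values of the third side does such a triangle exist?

519

The third side lies in the open interval (558, 1078).
Integers from 559 to 1077 inclusive: 1077 − 559 + 1 = 519.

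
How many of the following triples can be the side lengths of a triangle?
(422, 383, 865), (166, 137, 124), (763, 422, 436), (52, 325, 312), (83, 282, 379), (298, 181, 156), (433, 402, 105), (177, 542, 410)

(383,422,865): 383+422 ≤ 865 → not valid
(124,137,166): 124+137 > 166 → valid
(422,436,763): 422+436 > 763 → valid
(52,312,325): 52+312 > 325 → valid
(83,282,379): 83+282 ≤ 379 → not valid
(156,181,298): 156+181 > 298 → valid
(105,402,433): 105+402 > 433 → valid
(177,410,542): 177+410 > 542 → valid
6 of the 8 triples form a triangle.

6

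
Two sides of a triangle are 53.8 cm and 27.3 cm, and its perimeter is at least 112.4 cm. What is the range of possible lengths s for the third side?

Triangle inequality alone gives 26.5 < s < 81.1.
The perimeter condition gives s ≥ 112.4 − 53.8 − 27.3 = 31.3.
Intersecting the two: 31.3 ≤ s < 81.1.

31.3 ≤ s < 81.1 cm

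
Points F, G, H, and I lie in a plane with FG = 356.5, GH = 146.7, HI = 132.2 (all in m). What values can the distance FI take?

The maximum is all hops collinear in one direction: 356.5 + 146.7 + 132.2 = 635.4.
The longest hop is 356.5; the others sum to 278.9. Folding the others back against it leaves at least 356.5 − 278.9 = 77.6.

77.6 ≤ FI ≤ 635.4 m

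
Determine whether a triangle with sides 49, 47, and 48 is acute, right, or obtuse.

acute

Compare the square of the longest side to the sum of squares of the other two: 47² + 48² = 4513 > 2401 = 49².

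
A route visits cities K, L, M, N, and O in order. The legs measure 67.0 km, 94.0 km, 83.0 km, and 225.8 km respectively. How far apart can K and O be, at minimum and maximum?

0 ≤ KO ≤ 469.8 km

The maximum is all hops collinear in one direction: 67.0 + 94.0 + 83.0 + 225.8 = 469.8.
The longest hop is 225.8; the others sum to 244.0. Since 225.8 ≤ 244.0, the path can fold back on itself completely, so the minimum distance is 0.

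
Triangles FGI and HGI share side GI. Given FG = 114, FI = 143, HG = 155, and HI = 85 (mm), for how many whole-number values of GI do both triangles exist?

From triangle FGI: 29 < GI < 257.
From triangle HGI: 70 < GI < 240.
Intersection: 70 < GI < 240, so integers 71 through 239: 169 values.

169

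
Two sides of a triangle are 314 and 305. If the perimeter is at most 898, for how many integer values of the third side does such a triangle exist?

Triangle inequality: 9 < x < 619. Perimeter ≤ 898 gives x ≤ 898 − 314 − 305 = 279.
So 9 < x ≤ 279; integers 10 through 279: 270 values.

270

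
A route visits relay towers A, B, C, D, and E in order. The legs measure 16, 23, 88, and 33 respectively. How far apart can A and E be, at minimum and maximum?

The maximum is all hops collinear in one direction: 16 + 23 + 88 + 33 = 160.
The longest hop is 88; the others sum to 72. Folding the others back against it leaves at least 88 − 72 = 16.

16 ≤ AE ≤ 160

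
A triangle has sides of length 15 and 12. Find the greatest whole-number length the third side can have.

26

The third side must be strictly less than 15 + 12 = 27.
The largest integer below 27 is 26.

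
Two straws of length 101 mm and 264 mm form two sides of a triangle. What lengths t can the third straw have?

163 < t < 365

By the triangle inequality, t must be less than 101 + 264 = 365 and greater than |101 − 264| = 163.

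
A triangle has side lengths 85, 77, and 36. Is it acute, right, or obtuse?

Compare the square of the longest side to the sum of squares of the other two: 36² + 77² = 7225 = 85².

right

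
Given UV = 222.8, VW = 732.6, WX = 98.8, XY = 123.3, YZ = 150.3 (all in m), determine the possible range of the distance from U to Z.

137.4 ≤ UZ ≤ 1327.8 m

The maximum is all hops collinear in one direction: 222.8 + 732.6 + 98.8 + 123.3 + 150.3 = 1327.8.
The longest hop is 732.6; the others sum to 595.2. Folding the others back against it leaves at least 732.6 − 595.2 = 137.4.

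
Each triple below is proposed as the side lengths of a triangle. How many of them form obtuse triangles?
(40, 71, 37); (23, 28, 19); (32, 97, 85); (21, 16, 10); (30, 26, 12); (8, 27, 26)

(40,71,37): 37²+40² = 2969 < 5041 = 71² → obtuse
(23,28,19): 19²+23² = 890 > 784 = 28² → acute
(32,97,85): 32²+85² = 8249 < 9409 = 97² → obtuse
(21,16,10): 10²+16² = 356 < 441 = 21² → obtuse
(30,26,12): 12²+26² = 820 < 900 = 30² → obtuse
(8,27,26): 8²+26² = 740 > 729 = 27² → acute
4 of the 6 are obtuse.

4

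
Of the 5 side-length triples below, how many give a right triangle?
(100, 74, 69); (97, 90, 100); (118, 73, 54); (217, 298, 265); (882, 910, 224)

1

(100,74,69): 69²+74² = 10237 > 10000 = 100² → acute
(97,90,100): 90²+97² = 17509 > 10000 = 100² → acute
(118,73,54): 54²+73² = 8245 < 13924 = 118² → obtuse
(217,298,265): 217²+265² = 117314 > 88804 = 298² → acute
(882,910,224): 224²+882² = 828100 = 910² → right
1 of the 5 is right.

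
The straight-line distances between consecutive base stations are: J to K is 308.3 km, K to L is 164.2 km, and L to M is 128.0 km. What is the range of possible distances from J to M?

The maximum is all hops collinear in one direction: 308.3 + 164.2 + 128.0 = 600.5.
The longest hop is 308.3; the others sum to 292.2. Folding the others back against it leaves at least 308.3 − 292.2 = 16.1.

16.1 ≤ JM ≤ 600.5 km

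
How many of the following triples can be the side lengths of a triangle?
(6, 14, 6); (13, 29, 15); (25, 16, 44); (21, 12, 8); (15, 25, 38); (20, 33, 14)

(6,6,14): 6+6 ≤ 14 → not valid
(13,15,29): 13+15 ≤ 29 → not valid
(16,25,44): 16+25 ≤ 44 → not valid
(8,12,21): 8+12 ≤ 21 → not valid
(15,25,38): 15+25 > 38 → valid
(14,20,33): 14+20 > 33 → valid
2 of the 6 triples form a triangle.

2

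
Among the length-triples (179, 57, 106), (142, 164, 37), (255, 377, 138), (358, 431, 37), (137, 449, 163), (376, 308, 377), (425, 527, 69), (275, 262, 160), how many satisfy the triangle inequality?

(57,106,179): 57+106 ≤ 179 → not valid
(37,142,164): 37+142 > 164 → valid
(138,255,377): 138+255 > 377 → valid
(37,358,431): 37+358 ≤ 431 → not valid
(137,163,449): 137+163 ≤ 449 → not valid
(308,376,377): 308+376 > 377 → valid
(69,425,527): 69+425 ≤ 527 → not valid
(160,262,275): 160+262 > 275 → valid
4 of the 8 triples form a triangle.

4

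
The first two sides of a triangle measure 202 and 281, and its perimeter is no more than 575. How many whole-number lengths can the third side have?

13

Triangle inequality: 79 < x < 483. Perimeter ≤ 575 gives x ≤ 575 − 202 − 281 = 92.
So 79 < x ≤ 92; integers 80 through 92: 13 values.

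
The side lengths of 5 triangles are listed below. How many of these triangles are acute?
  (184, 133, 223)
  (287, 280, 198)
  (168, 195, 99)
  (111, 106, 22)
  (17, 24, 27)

(184,133,223): 133²+184² = 51545 > 49729 = 223² → acute
(287,280,198): 198²+280² = 117604 > 82369 = 287² → acute
(168,195,99): 99²+168² = 38025 = 195² → right
(111,106,22): 22²+106² = 11720 < 12321 = 111² → obtuse
(17,24,27): 17²+24² = 865 > 729 = 27² → acute
3 of the 5 are acute.

3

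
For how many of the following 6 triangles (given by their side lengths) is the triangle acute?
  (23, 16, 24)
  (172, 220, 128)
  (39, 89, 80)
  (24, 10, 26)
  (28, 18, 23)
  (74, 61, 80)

3

(23,16,24): 16²+23² = 785 > 576 = 24² → acute
(172,220,128): 128²+172² = 45968 < 48400 = 220² → obtuse
(39,89,80): 39²+80² = 7921 = 89² → right
(24,10,26): 10²+24² = 676 = 26² → right
(28,18,23): 18²+23² = 853 > 784 = 28² → acute
(74,61,80): 61²+74² = 9197 > 6400 = 80² → acute
3 of the 6 are acute.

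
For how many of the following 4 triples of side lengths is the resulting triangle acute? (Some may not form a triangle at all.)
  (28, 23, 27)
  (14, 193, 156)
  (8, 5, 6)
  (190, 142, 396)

1

(28,23,27): 23²+27² = 1258 > 784 = 28² → acute
(14,193,156): 14+156 ≤ 193, not a triangle
(8,5,6): 5²+6² = 61 < 64 = 8² → obtuse
(190,142,396): 142+190 ≤ 396, not a triangle
1 of the 4 is acute.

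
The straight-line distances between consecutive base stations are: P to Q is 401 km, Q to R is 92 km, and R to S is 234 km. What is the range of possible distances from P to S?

The maximum is all hops collinear in one direction: 401 + 92 + 234 = 727.
The longest hop is 401; the others sum to 326. Folding the others back against it leaves at least 401 − 326 = 75.

75 ≤ PS ≤ 727 km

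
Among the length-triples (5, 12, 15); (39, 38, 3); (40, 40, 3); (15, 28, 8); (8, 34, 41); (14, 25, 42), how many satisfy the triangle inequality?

4

(5,12,15): 5+12 > 15 → valid
(3,38,39): 3+38 > 39 → valid
(3,40,40): 3+40 > 40 → valid
(8,15,28): 8+15 ≤ 28 → not valid
(8,34,41): 8+34 > 41 → valid
(14,25,42): 14+25 ≤ 42 → not valid
4 of the 6 triples form a triangle.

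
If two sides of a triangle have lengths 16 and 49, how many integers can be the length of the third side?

The third side lies in the open interval (33, 65).
Integers from 34 to 64 inclusive: 64 − 34 + 1 = 31.

31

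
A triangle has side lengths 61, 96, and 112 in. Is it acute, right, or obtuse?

acute

Compare the square of the longest side to the sum of squares of the other two: 61² + 96² = 12937 > 12544 = 112².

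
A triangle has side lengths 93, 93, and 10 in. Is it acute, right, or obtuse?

Compare the square of the longest side to the sum of squares of the other two: 10² + 93² = 8749 > 8649 = 93².

acute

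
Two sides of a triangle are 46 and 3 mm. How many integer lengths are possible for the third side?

The third side lies in the open interval (43, 49).
Integers from 44 to 48 inclusive: 48 − 44 + 1 = 5.

5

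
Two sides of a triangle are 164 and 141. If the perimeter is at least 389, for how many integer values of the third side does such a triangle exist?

221

Triangle inequality: 23 < x < 305. Perimeter ≥ 389 gives x ≥ 389 − 164 − 141 = 84.
So 84 ≤ x < 305; integers 84 through 304: 221 values.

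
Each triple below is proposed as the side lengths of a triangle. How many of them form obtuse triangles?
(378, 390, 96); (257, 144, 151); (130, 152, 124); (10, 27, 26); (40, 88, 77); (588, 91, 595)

(378,390,96): 96²+378² = 152100 = 390² → right
(257,144,151): 144²+151² = 43537 < 66049 = 257² → obtuse
(130,152,124): 124²+130² = 32276 > 23104 = 152² → acute
(10,27,26): 10²+26² = 776 > 729 = 27² → acute
(40,88,77): 40²+77² = 7529 < 7744 = 88² → obtuse
(588,91,595): 91²+588² = 354025 = 595² → right
2 of the 6 are obtuse.

2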